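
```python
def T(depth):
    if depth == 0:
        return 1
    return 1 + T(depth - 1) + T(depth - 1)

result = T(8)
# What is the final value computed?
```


T(8)
= 1 + T(7) + T(7)
= 1 + 2 * T(7)
T(k) = 2^(k+1) - 1
T(0) = 1
T(1) = 3
T(2) = 7
T(3) = 15
T(4) = 31
T(8) = 2^9 - 1 = 511


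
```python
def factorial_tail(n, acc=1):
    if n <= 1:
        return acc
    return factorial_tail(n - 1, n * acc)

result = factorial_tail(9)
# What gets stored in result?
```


factorial_tail(9, 1)
= factorial_tail(8, 9 * 1) = factorial_tail(8, 9)
= factorial_tail(7, 8 * 9) = factorial_tail(7, 72)
= factorial_tail(6, 7 * 72) = factorial_tail(6, 504)
= factorial_tail(5, 6 * 504) = factorial_tail(5, 3024)
= factorial_tail(4, 5 * 3024) = factorial_tail(4, 15120)
= factorial_tail(3, 4 * 15120) = factorial_tail(3, 60480)
= factorial_tail(2, 3 * 60480) = factorial_tail(2, 181440)
= factorial_tail(1, 2 * 181440) = factorial_tail(1, 362880)
n <= 1, return acc = 362880


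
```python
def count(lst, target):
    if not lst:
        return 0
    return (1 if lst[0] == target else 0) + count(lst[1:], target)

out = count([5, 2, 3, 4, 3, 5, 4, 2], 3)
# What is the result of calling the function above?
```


count([5, 2, 3, 4, 3, 5, 4, 2], 3)
lst[0]=5 != 3: 0 + count([2, 3, 4, 3, 5, 4, 2], 3)
lst[0]=2 != 3: 0 + count([3, 4, 3, 5, 4, 2], 3)
lst[0]=3 == 3: 1 + count([4, 3, 5, 4, 2], 3)
lst[0]=4 != 3: 0 + count([3, 5, 4, 2], 3)
lst[0]=3 == 3: 1 + count([5, 4, 2], 3)
lst[0]=5 != 3: 0 + count([4, 2], 3)
lst[0]=4 != 3: 0 + count([2], 3)
lst[0]=2 != 3: 0 + count([], 3)
= 2


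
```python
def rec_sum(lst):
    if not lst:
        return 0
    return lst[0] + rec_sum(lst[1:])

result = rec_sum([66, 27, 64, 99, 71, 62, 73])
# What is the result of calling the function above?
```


rec_sum([66, 27, 64, 99, 71, 62, 73])
= 66 + rec_sum([27, 64, 99, 71, 62, 73])
= 66 + 27 + rec_sum([64, 99, 71, 62, 73])
= 66 + 27 + 64 + rec_sum([99, 71, 62, 73])
= 66 + 27 + 64 + 99 + rec_sum([71, 62, 73])
= 66 + 27 + 64 + 99 + 71 + rec_sum([62, 73])
= 66 + 27 + 64 + 99 + 71 + 62 + rec_sum([73])
= 66 + 27 + 64 + 99 + 71 + 62 + 73 + rec_sum([])
= 66 + 27 + 64 + 99 + 71 + 62 + 73 + 0
= 462


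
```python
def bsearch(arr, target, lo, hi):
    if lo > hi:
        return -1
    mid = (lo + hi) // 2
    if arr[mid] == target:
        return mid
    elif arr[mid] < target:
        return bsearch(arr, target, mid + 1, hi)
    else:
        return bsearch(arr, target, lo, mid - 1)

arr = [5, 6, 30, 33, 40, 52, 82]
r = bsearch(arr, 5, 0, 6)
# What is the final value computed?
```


bsearch(arr, 5, 0, 6)
lo=0, hi=6, mid=3, arr[mid]=33
33 > 5, search left half
lo=0, hi=2, mid=1, arr[mid]=6
6 > 5, search left half
lo=0, hi=0, mid=0, arr[mid]=5
arr[0] == 5, found at index 0
= 0


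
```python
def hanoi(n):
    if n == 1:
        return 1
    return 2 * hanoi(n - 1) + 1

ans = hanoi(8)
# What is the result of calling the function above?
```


hanoi(8)
= 2 * hanoi(7) + 1
= 2 * (2 * hanoi(6) + 1) + 1
= 2 * (2 * (2 * hanoi(5) + 1) + 1) + 1
= 2 * (2 * (2 * (2 * hanoi(4) + 1) + 1) + 1) + 1
= 2 * (2 * (2 * (2 * (2 * hanoi(3) + 1) + 1) + 1) + 1) + 1
= 2 * (2 * (2 * (2 * (2 * (2 * hanoi(2) + 1) + 1) + 1) + 1) + 1) + 1
= 2 * (2 * (2 * (2 * (2 * (2 * (2 * hanoi(1) + 1) + 1) + 1) + 1) + 1) + 1) + 1
Now compute bottom-up:
hanoi(1) = 1
hanoi(2) = 2 * 1 + 1 = 3
hanoi(3) = 2 * 3 + 1 = 7
hanoi(4) = 2 * 7 + 1 = 15
hanoi(5) = 2 * 15 + 1 = 31
hanoi(6) = 2 * 31 + 1 = 63
hanoi(7) = 2 * 63 + 1 = 127
hanoi(8) = 2 * 127 + 1 = 255
= 255


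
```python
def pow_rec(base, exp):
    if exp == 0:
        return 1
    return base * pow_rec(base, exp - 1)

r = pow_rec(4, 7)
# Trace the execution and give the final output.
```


pow_rec(4, 7)
= 4 * pow_rec(4, 6)
= 4 * 4 * pow_rec(4, 5)
= 4 * 4 * 4 * pow_rec(4, 4)
= 4 * 4 * 4 * 4 * pow_rec(4, 3)
= 4 * 4 * 4 * 4 * 4 * pow_rec(4, 2)
= 4 * 4 * 4 * 4 * 4 * 4 * pow_rec(4, 1)
= 4 * 4 * 4 * 4 * 4 * 4 * 4 * pow_rec(4, 0)
= 4 * 4 * 4 * 4 * 4 * 4 * 4 * 1
= 16384


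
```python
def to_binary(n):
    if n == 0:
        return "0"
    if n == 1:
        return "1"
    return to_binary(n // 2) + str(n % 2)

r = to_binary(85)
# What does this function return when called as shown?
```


to_binary(85)
= to_binary(42) + "1"
= to_binary(21) + "0" + "1"
= to_binary(10) + "1" + "0" + "1"
= to_binary(5) + "0" + "1" + "0" + "1"
= to_binary(2) + "1" + "0" + "1" + "0" + "1"
= to_binary(1) + "0" + "1" + "0" + "1" + "0" + "1"
= "1" + "0" + "1" + "0" + "1" + "0" + "1"
= "1010101"


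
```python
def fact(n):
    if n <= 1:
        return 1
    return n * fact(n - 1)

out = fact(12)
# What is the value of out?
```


fact(12)
= 12 * fact(11)
= 12 * 11 * fact(10)
= 12 * 11 * 10 * fact(9)
= 12 * 11 * 10 * 9 * fact(8)
= 12 * 11 * 10 * 9 * 8 * fact(7)
= 12 * 11 * 10 * 9 * 8 * 7 * fact(6)
= 12 * 11 * 10 * 9 * 8 * 7 * 6 * fact(5)
= 12 * 11 * 10 * 9 * 8 * 7 * 6 * 5 * fact(4)
= 12 * 11 * 10 * 9 * 8 * 7 * 6 * 5 * 4 * fact(3)
= 12 * 11 * 10 * 9 * 8 * 7 * 6 * 5 * 4 * 3 * fact(2)
= 12 * 11 * 10 * 9 * 8 * 7 * 6 * 5 * 4 * 3 * 2 * fact(1)
= 12 * 11 * 10 * 9 * 8 * 7 * 6 * 5 * 4 * 3 * 2 * 1
= 479001600


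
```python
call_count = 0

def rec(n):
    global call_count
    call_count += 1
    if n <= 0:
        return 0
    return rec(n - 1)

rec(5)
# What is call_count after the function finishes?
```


rec(5) calls rec(4) calls ... calls rec(0)
Total calls: 5 + 1 (for base case) = 6


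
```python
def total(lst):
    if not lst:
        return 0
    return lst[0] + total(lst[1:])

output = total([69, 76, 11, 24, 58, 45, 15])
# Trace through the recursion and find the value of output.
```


total([69, 76, 11, 24, 58, 45, 15])
= 69 + total([76, 11, 24, 58, 45, 15])
= 69 + 76 + total([11, 24, 58, 45, 15])
= 69 + 76 + 11 + total([24, 58, 45, 15])
= 69 + 76 + 11 + 24 + total([58, 45, 15])
= 69 + 76 + 11 + 24 + 58 + total([45, 15])
= 69 + 76 + 11 + 24 + 58 + 45 + total([15])
= 69 + 76 + 11 + 24 + 58 + 45 + 15 + total([])
= 69 + 76 + 11 + 24 + 58 + 45 + 15 + 0
= 298


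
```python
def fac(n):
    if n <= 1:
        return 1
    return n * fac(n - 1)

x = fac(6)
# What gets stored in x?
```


fac(6)
= 6 * fac(5)
= 6 * 5 * fac(4)
= 6 * 5 * 4 * fac(3)
= 6 * 5 * 4 * 3 * fac(2)
= 6 * 5 * 4 * 3 * 2 * fac(1)
= 6 * 5 * 4 * 3 * 2 * 1
= 720


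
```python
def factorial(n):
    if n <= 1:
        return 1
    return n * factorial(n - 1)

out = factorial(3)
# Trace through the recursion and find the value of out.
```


factorial(3)
= 3 * factorial(2)
= 3 * 2 * factorial(1)
= 3 * 2 * 1
= 6


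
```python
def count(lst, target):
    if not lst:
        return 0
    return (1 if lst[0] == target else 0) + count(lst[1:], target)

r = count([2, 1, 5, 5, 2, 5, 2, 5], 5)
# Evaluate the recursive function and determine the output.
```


count([2, 1, 5, 5, 2, 5, 2, 5], 5)
lst[0]=2 != 5: 0 + count([1, 5, 5, 2, 5, 2, 5], 5)
lst[0]=1 != 5: 0 + count([5, 5, 2, 5, 2, 5], 5)
lst[0]=5 == 5: 1 + count([5, 2, 5, 2, 5], 5)
lst[0]=5 == 5: 1 + count([2, 5, 2, 5], 5)
lst[0]=2 != 5: 0 + count([5, 2, 5], 5)
lst[0]=5 == 5: 1 + count([2, 5], 5)
lst[0]=2 != 5: 0 + count([5], 5)
lst[0]=5 == 5: 1 + count([], 5)
= 4


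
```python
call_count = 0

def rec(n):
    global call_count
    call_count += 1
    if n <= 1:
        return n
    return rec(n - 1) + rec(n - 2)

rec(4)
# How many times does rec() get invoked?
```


rec(4) calls rec(3) and rec(2); each non-base call branches into two more.
Let C(k) = total number of calls made by rec(k), including the call to rec(k) itself.
Base cases: C(0) = 1, C(1) = 1
Recurrence: C(k) = 1 + C(k-1) + C(k-2)
  C(2) = 1 + C(1) + C(0) = 1 + 1 + 1 = 3
  C(3) = 1 + C(2) + C(1) = 1 + 3 + 1 = 5
  C(4) = 1 + C(3) + C(2) = 1 + 5 + 3 = 9
Total calls = C(4) = 9


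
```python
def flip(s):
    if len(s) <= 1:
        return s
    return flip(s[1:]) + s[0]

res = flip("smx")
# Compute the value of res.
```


flip("smx")
= flip("mx") + "s"
= flip("x") + "m" + "s"
= "x" + "m" + "s"
= "xms"


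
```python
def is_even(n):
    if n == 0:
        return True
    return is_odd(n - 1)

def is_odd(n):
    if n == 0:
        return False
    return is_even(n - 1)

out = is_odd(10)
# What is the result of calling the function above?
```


is_odd(10)
= is_even(9)
= is_odd(8)
= is_even(7)
= is_odd(6)
= is_even(5)
= is_odd(4)
= is_even(3)
= is_odd(2)
= is_even(1)
= is_odd(0)
n == 0: return False
= False


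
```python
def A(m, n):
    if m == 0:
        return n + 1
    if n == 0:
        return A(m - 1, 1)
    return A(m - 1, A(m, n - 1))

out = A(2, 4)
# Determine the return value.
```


A(2, 4)
= A(1, A(2, 3))
First compute A(2, 3) = 9
= A(1, 9)
= 11


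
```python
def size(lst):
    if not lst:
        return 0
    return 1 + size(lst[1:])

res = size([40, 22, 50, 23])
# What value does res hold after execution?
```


size([40, 22, 50, 23])
= 1 + size([22, 50, 23])
= 1 + 1 + size([50, 23])
= 1 + 1 + 1 + size([23])
= 1 + 1 + 1 + 1 + size([])
= 1 + 1 + 1 + 1 + 0
= 4


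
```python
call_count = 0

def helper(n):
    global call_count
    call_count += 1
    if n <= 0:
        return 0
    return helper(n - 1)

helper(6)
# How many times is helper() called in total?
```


helper(6) calls helper(5) calls ... calls helper(0)
Total calls: 6 + 1 (for base case) = 7


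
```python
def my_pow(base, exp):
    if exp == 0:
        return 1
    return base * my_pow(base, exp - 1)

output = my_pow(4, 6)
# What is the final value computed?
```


my_pow(4, 6)
= 4 * my_pow(4, 5)
= 4 * 4 * my_pow(4, 4)
= 4 * 4 * 4 * my_pow(4, 3)
= 4 * 4 * 4 * 4 * my_pow(4, 2)
= 4 * 4 * 4 * 4 * 4 * my_pow(4, 1)
= 4 * 4 * 4 * 4 * 4 * 4 * my_pow(4, 0)
= 4 * 4 * 4 * 4 * 4 * 4 * 1
= 4096


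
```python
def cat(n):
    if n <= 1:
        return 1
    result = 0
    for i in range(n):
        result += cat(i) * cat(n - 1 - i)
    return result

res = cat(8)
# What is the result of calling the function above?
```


cat(8)
= sum of cat(i) * cat(8-1-i) for i in 0..7
First compute sub-values bottom-up:
  cat(0) = 1, cat(1) = 1
  cat(2) = 1*1 + 1*1 = 2
  cat(3) = 1*2 + 1*1 + 2*1 = 5
  cat(4) = 1*5 + 1*2 + 2*1 + 5*1 = 14
  cat(5) = 1*14 + 1*5 + 2*2 + 5*1 + 14*1 = 42
  cat(6) = 1*42 + 1*14 + 2*5 + 5*2 + 14*1 + 42*1 = 132
  cat(7) = 1*132 + 1*42 + 2*14 + 5*5 + 14*2 + 42*1 + 132*1 = 429
Now cat(8):
  cat(0)*cat(7) = 1*429 = 429
  cat(1)*cat(6) = 1*132 = 132
  cat(2)*cat(5) = 2*42 = 84
  cat(3)*cat(4) = 5*14 = 70
  cat(4)*cat(3) = 14*5 = 70
  cat(5)*cat(2) = 42*2 = 84
  cat(6)*cat(1) = 132*1 = 132
  cat(7)*cat(0) = 429*1 = 429
= 429 + 132 + 84 + 70 + 70 + 84 + 132 + 429
= 1430


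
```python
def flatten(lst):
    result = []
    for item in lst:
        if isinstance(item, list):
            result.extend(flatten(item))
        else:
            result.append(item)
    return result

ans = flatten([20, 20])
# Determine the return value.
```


flatten([20, 20])
Processing each element:
  20 is not a list -> append 20
  20 is not a list -> append 20
= [20, 20]


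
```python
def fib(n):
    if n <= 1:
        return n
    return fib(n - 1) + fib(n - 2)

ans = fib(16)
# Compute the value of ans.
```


fib(16)
= fib(15) + fib(14)
= (fib(14) + fib(13)) + fib(14)
Computing bottom-up: fib(0)=0, fib(1)=1, fib(2)=1, fib(3)=2, fib(4)=3, fib(5)=5, fib(6)=8, fib(7)=13, fib(8)=21, fib(9)=34, fib(10)=55, fib(11)=89, fib(12)=144, fib(13)=233, fib(14)=377, fib(15)=610, fib(16)=987
= 987


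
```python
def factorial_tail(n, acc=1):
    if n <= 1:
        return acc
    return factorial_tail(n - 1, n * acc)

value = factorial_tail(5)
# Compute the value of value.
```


factorial_tail(5, 1)
= factorial_tail(4, 5 * 1) = factorial_tail(4, 5)
= factorial_tail(3, 4 * 5) = factorial_tail(3, 20)
= factorial_tail(2, 3 * 20) = factorial_tail(2, 60)
= factorial_tail(1, 2 * 60) = factorial_tail(1, 120)
n <= 1, return acc = 120


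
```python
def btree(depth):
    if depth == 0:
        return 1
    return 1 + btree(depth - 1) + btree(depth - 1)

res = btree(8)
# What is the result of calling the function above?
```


btree(8)
= 1 + btree(7) + btree(7)
= 1 + 2 * btree(7)
btree(k) = 2^(k+1) - 1
btree(0) = 1
btree(1) = 3
btree(2) = 7
btree(3) = 15
btree(4) = 31
btree(8) = 2^9 - 1 = 511


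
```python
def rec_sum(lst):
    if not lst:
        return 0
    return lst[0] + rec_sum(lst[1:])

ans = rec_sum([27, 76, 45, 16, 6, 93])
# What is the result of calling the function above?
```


rec_sum([27, 76, 45, 16, 6, 93])
= 27 + rec_sum([76, 45, 16, 6, 93])
= 27 + 76 + rec_sum([45, 16, 6, 93])
= 27 + 76 + 45 + rec_sum([16, 6, 93])
= 27 + 76 + 45 + 16 + rec_sum([6, 93])
= 27 + 76 + 45 + 16 + 6 + rec_sum([93])
= 27 + 76 + 45 + 16 + 6 + 93 + rec_sum([])
= 27 + 76 + 45 + 16 + 6 + 93 + 0
= 263


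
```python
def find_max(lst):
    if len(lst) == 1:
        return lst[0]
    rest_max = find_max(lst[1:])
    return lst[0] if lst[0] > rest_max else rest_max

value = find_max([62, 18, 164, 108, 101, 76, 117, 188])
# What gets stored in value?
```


find_max([62, 18, 164, 108, 101, 76, 117, 188])
= compare 62 with find_max([18, 164, 108, 101, 76, 117, 188])
= compare 18 with find_max([164, 108, 101, 76, 117, 188])
= compare 164 with find_max([108, 101, 76, 117, 188])
= compare 108 with find_max([101, 76, 117, 188])
= compare 101 with find_max([76, 117, 188])
= compare 76 with find_max([117, 188])
= compare 117 with find_max([188])
Base: find_max([188]) = 188
compare 117 with 188: max = 188
compare 76 with 188: max = 188
compare 101 with 188: max = 188
compare 108 with 188: max = 188
compare 164 with 188: max = 188
compare 18 with 188: max = 188
compare 62 with 188: max = 188
= 188


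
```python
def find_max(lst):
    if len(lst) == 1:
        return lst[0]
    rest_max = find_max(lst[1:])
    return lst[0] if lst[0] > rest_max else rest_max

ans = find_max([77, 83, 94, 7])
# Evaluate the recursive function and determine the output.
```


find_max([77, 83, 94, 7])
= compare 77 with find_max([83, 94, 7])
= compare 83 with find_max([94, 7])
= compare 94 with find_max([7])
Base: find_max([7]) = 7
compare 94 with 7: max = 94
compare 83 with 94: max = 94
compare 77 with 94: max = 94
= 94


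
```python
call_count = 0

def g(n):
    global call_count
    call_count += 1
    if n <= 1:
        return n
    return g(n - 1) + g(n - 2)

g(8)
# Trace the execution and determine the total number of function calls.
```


g(8) calls g(7) and g(6); each non-base call branches into two more.
Let C(k) = total number of calls made by g(k), including the call to g(k) itself.
Base cases: C(0) = 1, C(1) = 1
Recurrence: C(k) = 1 + C(k-1) + C(k-2)
  C(2) = 1 + C(1) + C(0) = 1 + 1 + 1 = 3
  C(3) = 1 + C(2) + C(1) = 1 + 3 + 1 = 5
  C(4) = 1 + C(3) + C(2) = 1 + 5 + 3 = 9
  C(5) = 1 + C(4) + C(3) = 1 + 9 + 5 = 15
  C(6) = 1 + C(5) + C(4) = 1 + 15 + 9 = 25
  C(7) = 1 + C(6) + C(5) = 1 + 25 + 15 = 41
  C(8) = 1 + C(7) + C(6) = 1 + 41 + 25 = 67
Total calls = C(8) = 67


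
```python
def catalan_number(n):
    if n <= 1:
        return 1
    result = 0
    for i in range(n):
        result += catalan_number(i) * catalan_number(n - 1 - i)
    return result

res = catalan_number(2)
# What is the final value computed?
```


catalan_number(2)
= sum of catalan_number(i) * catalan_number(2-1-i) for i in 0..1
  catalan_number(0)*catalan_number(1) = 1*1 = 1
  catalan_number(1)*catalan_number(0) = 1*1 = 1
= 1 + 1
= 2


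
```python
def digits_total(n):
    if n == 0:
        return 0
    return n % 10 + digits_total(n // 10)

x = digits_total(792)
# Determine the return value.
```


digits_total(792)
= 2 + digits_total(79)
= 2 + 9 + digits_total(7)
= 2 + 9 + 7 + digits_total(0)
= 2 + 9 + 7 + 0
= 18


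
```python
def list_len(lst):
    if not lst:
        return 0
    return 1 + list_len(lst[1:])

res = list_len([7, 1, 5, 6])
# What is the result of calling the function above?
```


list_len([7, 1, 5, 6])
= 1 + list_len([1, 5, 6])
= 1 + 1 + list_len([5, 6])
= 1 + 1 + 1 + list_len([6])
= 1 + 1 + 1 + 1 + list_len([])
= 1 + 1 + 1 + 1 + 0
= 4


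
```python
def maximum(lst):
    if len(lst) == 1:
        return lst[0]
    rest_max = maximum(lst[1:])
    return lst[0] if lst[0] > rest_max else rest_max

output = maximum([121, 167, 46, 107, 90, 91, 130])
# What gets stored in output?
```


maximum([121, 167, 46, 107, 90, 91, 130])
= compare 121 with maximum([167, 46, 107, 90, 91, 130])
= compare 167 with maximum([46, 107, 90, 91, 130])
= compare 46 with maximum([107, 90, 91, 130])
= compare 107 with maximum([90, 91, 130])
= compare 90 with maximum([91, 130])
= compare 91 with maximum([130])
Base: maximum([130]) = 130
compare 91 with 130: max = 130
compare 90 with 130: max = 130
compare 107 with 130: max = 130
compare 46 with 130: max = 130
compare 167 with 130: max = 167
compare 121 with 167: max = 167
= 167


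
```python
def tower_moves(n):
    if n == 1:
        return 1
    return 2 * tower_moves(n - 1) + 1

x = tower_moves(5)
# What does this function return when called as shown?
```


tower_moves(5)
= 2 * tower_moves(4) + 1
= 2 * (2 * tower_moves(3) + 1) + 1
= 2 * (2 * (2 * tower_moves(2) + 1) + 1) + 1
= 2 * (2 * (2 * (2 * tower_moves(1) + 1) + 1) + 1) + 1
Now compute bottom-up:
tower_moves(1) = 1
tower_moves(2) = 2 * 1 + 1 = 3
tower_moves(3) = 2 * 3 + 1 = 7
tower_moves(4) = 2 * 7 + 1 = 15
tower_moves(5) = 2 * 15 + 1 = 31
= 31


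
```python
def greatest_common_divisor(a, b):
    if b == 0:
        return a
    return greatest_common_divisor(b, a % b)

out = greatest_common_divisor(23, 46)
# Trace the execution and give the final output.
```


greatest_common_divisor(23, 46)
= greatest_common_divisor(46, 23 % 46) = greatest_common_divisor(46, 23)
= greatest_common_divisor(23, 46 % 23) = greatest_common_divisor(23, 0)
b == 0, return a = 23


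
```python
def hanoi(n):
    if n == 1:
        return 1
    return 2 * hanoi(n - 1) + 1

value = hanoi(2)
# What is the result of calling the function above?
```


hanoi(2)
= 2 * hanoi(1) + 1
Now compute bottom-up:
hanoi(1) = 1
hanoi(2) = 2 * 1 + 1 = 3
= 3


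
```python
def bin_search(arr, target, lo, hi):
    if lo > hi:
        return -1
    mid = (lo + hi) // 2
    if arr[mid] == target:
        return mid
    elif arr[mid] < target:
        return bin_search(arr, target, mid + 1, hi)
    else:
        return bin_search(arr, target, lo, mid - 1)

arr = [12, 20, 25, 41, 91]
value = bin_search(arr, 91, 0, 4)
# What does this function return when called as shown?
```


bin_search(arr, 91, 0, 4)
lo=0, hi=4, mid=2, arr[mid]=25
25 < 91, search right half
lo=3, hi=4, mid=3, arr[mid]=41
41 < 91, search right half
lo=4, hi=4, mid=4, arr[mid]=91
arr[4] == 91, found at index 4
= 4


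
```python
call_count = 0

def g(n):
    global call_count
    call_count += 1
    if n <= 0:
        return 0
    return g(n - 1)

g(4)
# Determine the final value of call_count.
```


g(4) calls g(3) calls ... calls g(0)
Total calls: 4 + 1 (for base case) = 5


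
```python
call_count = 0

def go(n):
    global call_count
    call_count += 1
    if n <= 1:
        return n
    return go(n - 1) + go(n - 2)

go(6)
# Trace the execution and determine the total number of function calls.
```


go(6) calls go(5) and go(4); each non-base call branches into two more.
Let C(k) = total number of calls made by go(k), including the call to go(k) itself.
Base cases: C(0) = 1, C(1) = 1
Recurrence: C(k) = 1 + C(k-1) + C(k-2)
  C(2) = 1 + C(1) + C(0) = 1 + 1 + 1 = 3
  C(3) = 1 + C(2) + C(1) = 1 + 3 + 1 = 5
  C(4) = 1 + C(3) + C(2) = 1 + 5 + 3 = 9
  C(5) = 1 + C(4) + C(3) = 1 + 9 + 5 = 15
  C(6) = 1 + C(5) + C(4) = 1 + 15 + 9 = 25
Total calls = C(6) = 25


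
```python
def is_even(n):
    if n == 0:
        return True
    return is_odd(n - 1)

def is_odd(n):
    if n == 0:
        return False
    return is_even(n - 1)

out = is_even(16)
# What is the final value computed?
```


is_even(16)
= is_odd(15)
= is_even(14)
= is_odd(13)
= is_even(12)
= is_odd(11)
= is_even(10)
= is_odd(9)
= is_even(8)
= is_odd(7)
= is_even(6)
= is_odd(5)
= is_even(4)
= is_odd(3)
= is_even(2)
= is_odd(1)
= is_even(0)
n == 0: return True
= True


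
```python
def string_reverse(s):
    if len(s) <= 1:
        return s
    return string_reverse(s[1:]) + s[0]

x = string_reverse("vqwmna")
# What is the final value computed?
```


string_reverse("vqwmna")
= string_reverse("qwmna") + "v"
= string_reverse("wmna") + "q" + "v"
= string_reverse("mna") + "w" + "q" + "v"
= string_reverse("na") + "m" + "w" + "q" + "v"
= string_reverse("a") + "n" + "m" + "w" + "q" + "v"
= "a" + "n" + "m" + "w" + "q" + "v"
= "anmwqv"


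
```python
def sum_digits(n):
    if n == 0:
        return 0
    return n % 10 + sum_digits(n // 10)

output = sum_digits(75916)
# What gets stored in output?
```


sum_digits(75916)
= 6 + sum_digits(7591)
= 6 + 1 + sum_digits(759)
= 6 + 1 + 9 + sum_digits(75)
= 6 + 1 + 9 + 5 + sum_digits(7)
= 6 + 1 + 9 + 5 + 7 + sum_digits(0)
= 6 + 1 + 9 + 5 + 7 + 0
= 28


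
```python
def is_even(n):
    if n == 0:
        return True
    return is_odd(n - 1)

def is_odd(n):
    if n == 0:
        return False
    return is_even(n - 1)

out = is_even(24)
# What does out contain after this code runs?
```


is_even(24)
= is_odd(23)
= is_even(22)
= is_odd(21)
= is_even(20)
= is_odd(19)
= is_even(18)
= is_odd(17)
= is_even(16)
= is_odd(15)
= is_even(14)
= is_odd(13)
= is_even(12)
= is_odd(11)
= is_even(10)
= is_odd(9)
= is_even(8)
= is_odd(7)
= is_even(6)
= is_odd(5)
= is_even(4)
= is_odd(3)
= is_even(2)
= is_odd(1)
= is_even(0)
n == 0: return True
= True


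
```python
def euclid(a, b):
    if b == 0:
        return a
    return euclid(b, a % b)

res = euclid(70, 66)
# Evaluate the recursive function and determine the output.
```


euclid(70, 66)
= euclid(66, 70 % 66) = euclid(66, 4)
= euclid(4, 66 % 4) = euclid(4, 2)
= euclid(2, 4 % 2) = euclid(2, 0)
b == 0, return a = 2


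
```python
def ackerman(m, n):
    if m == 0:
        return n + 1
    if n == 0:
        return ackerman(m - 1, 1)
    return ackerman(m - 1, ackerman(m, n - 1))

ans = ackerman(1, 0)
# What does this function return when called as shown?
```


ackerman(1, 0)
n == 0: return ackerman(0, 1)
= ackerman(0, 1) = 2
= 2


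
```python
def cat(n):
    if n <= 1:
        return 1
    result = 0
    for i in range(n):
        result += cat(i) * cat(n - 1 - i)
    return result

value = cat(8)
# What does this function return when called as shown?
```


cat(8)
= sum of cat(i) * cat(8-1-i) for i in 0..7
First compute sub-values bottom-up:
  cat(0) = 1, cat(1) = 1
  cat(2) = 1*1 + 1*1 = 2
  cat(3) = 1*2 + 1*1 + 2*1 = 5
  cat(4) = 1*5 + 1*2 + 2*1 + 5*1 = 14
  cat(5) = 1*14 + 1*5 + 2*2 + 5*1 + 14*1 = 42
  cat(6) = 1*42 + 1*14 + 2*5 + 5*2 + 14*1 + 42*1 = 132
  cat(7) = 1*132 + 1*42 + 2*14 + 5*5 + 14*2 + 42*1 + 132*1 = 429
Now cat(8):
  cat(0)*cat(7) = 1*429 = 429
  cat(1)*cat(6) = 1*132 = 132
  cat(2)*cat(5) = 2*42 = 84
  cat(3)*cat(4) = 5*14 = 70
  cat(4)*cat(3) = 14*5 = 70
  cat(5)*cat(2) = 42*2 = 84
  cat(6)*cat(1) = 132*1 = 132
  cat(7)*cat(0) = 429*1 = 429
= 429 + 132 + 84 + 70 + 70 + 84 + 132 + 429
= 1430


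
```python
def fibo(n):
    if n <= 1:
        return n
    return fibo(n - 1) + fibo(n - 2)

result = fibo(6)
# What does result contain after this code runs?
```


fibo(6)
= fibo(5) + fibo(4)
= (fibo(4) + fibo(3)) + fibo(4)
Computing bottom-up: fibo(0)=0, fibo(1)=1, fibo(2)=1, fibo(3)=2, fibo(4)=3, fibo(5)=5, fibo(6)=8
= 8


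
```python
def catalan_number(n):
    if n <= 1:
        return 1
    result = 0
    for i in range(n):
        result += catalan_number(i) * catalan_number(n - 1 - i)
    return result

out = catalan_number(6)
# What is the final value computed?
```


catalan_number(6)
= sum of catalan_number(i) * catalan_number(6-1-i) for i in 0..5
First compute sub-values bottom-up:
  catalan_number(0) = 1, catalan_number(1) = 1
  catalan_number(2) = 1*1 + 1*1 = 2
  catalan_number(3) = 1*2 + 1*1 + 2*1 = 5
  catalan_number(4) = 1*5 + 1*2 + 2*1 + 5*1 = 14
  catalan_number(5) = 1*14 + 1*5 + 2*2 + 5*1 + 14*1 = 42
Now catalan_number(6):
  catalan_number(0)*catalan_number(5) = 1*42 = 42
  catalan_number(1)*catalan_number(4) = 1*14 = 14
  catalan_number(2)*catalan_number(3) = 2*5 = 10
  catalan_number(3)*catalan_number(2) = 5*2 = 10
  catalan_number(4)*catalan_number(1) = 14*1 = 14
  catalan_number(5)*catalan_number(0) = 42*1 = 42
= 42 + 14 + 10 + 10 + 14 + 42
= 132


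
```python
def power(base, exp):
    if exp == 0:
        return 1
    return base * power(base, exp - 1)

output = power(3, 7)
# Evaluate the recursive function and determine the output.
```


power(3, 7)
= 3 * power(3, 6)
= 3 * 3 * power(3, 5)
= 3 * 3 * 3 * power(3, 4)
= 3 * 3 * 3 * 3 * power(3, 3)
= 3 * 3 * 3 * 3 * 3 * power(3, 2)
= 3 * 3 * 3 * 3 * 3 * 3 * power(3, 1)
= 3 * 3 * 3 * 3 * 3 * 3 * 3 * power(3, 0)
= 3 * 3 * 3 * 3 * 3 * 3 * 3 * 1
= 2187


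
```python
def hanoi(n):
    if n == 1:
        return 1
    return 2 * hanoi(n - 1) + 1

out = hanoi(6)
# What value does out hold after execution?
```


hanoi(6)
= 2 * hanoi(5) + 1
= 2 * (2 * hanoi(4) + 1) + 1
= 2 * (2 * (2 * hanoi(3) + 1) + 1) + 1
= 2 * (2 * (2 * (2 * hanoi(2) + 1) + 1) + 1) + 1
= 2 * (2 * (2 * (2 * (2 * hanoi(1) + 1) + 1) + 1) + 1) + 1
Now compute bottom-up:
hanoi(1) = 1
hanoi(2) = 2 * 1 + 1 = 3
hanoi(3) = 2 * 3 + 1 = 7
hanoi(4) = 2 * 7 + 1 = 15
hanoi(5) = 2 * 15 + 1 = 31
hanoi(6) = 2 * 31 + 1 = 63
= 63


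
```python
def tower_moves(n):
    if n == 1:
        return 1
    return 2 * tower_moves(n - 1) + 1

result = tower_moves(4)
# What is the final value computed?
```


tower_moves(4)
= 2 * tower_moves(3) + 1
= 2 * (2 * tower_moves(2) + 1) + 1
= 2 * (2 * (2 * tower_moves(1) + 1) + 1) + 1
Now compute bottom-up:
tower_moves(1) = 1
tower_moves(2) = 2 * 1 + 1 = 3
tower_moves(3) = 2 * 3 + 1 = 7
tower_moves(4) = 2 * 7 + 1 = 15
= 15


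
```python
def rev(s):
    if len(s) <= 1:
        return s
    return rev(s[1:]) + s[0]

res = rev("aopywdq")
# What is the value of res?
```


rev("aopywdq")
= rev("opywdq") + "a"
= rev("pywdq") + "o" + "a"
= rev("ywdq") + "p" + "o" + "a"
= rev("wdq") + "y" + "p" + "o" + "a"
= rev("dq") + "w" + "y" + "p" + "o" + "a"
= rev("q") + "d" + "w" + "y" + "p" + "o" + "a"
= "q" + "d" + "w" + "y" + "p" + "o" + "a"
= "qdwypoa"


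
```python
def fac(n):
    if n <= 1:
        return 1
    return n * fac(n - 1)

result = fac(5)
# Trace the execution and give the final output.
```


fac(5)
= 5 * fac(4)
= 5 * 4 * fac(3)
= 5 * 4 * 3 * fac(2)
= 5 * 4 * 3 * 2 * fac(1)
= 5 * 4 * 3 * 2 * 1
= 120


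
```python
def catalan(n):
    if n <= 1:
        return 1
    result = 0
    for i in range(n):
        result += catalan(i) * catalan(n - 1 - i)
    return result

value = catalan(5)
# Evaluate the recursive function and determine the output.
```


catalan(5)
= sum of catalan(i) * catalan(5-1-i) for i in 0..4
First compute sub-values bottom-up:
  catalan(0) = 1, catalan(1) = 1
  catalan(2) = 1*1 + 1*1 = 2
  catalan(3) = 1*2 + 1*1 + 2*1 = 5
  catalan(4) = 1*5 + 1*2 + 2*1 + 5*1 = 14
Now catalan(5):
  catalan(0)*catalan(4) = 1*14 = 14
  catalan(1)*catalan(3) = 1*5 = 5
  catalan(2)*catalan(2) = 2*2 = 4
  catalan(3)*catalan(1) = 5*1 = 5
  catalan(4)*catalan(0) = 14*1 = 14
= 14 + 5 + 4 + 5 + 14
= 42


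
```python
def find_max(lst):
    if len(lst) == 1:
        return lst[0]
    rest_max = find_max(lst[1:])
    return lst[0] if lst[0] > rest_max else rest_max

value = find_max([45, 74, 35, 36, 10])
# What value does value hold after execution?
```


find_max([45, 74, 35, 36, 10])
= compare 45 with find_max([74, 35, 36, 10])
= compare 74 with find_max([35, 36, 10])
= compare 35 with find_max([36, 10])
= compare 36 with find_max([10])
Base: find_max([10]) = 10
compare 36 with 10: max = 36
compare 35 with 36: max = 36
compare 74 with 36: max = 74
compare 45 with 74: max = 74
= 74


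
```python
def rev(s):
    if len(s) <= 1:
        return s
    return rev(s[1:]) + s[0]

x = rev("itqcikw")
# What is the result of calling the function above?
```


rev("itqcikw")
= rev("tqcikw") + "i"
= rev("qcikw") + "t" + "i"
= rev("cikw") + "q" + "t" + "i"
= rev("ikw") + "c" + "q" + "t" + "i"
= rev("kw") + "i" + "c" + "q" + "t" + "i"
= rev("w") + "k" + "i" + "c" + "q" + "t" + "i"
= "w" + "k" + "i" + "c" + "q" + "t" + "i"
= "wkicqti"


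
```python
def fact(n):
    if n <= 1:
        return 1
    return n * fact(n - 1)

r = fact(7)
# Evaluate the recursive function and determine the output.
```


fact(7)
= 7 * fact(6)
= 7 * 6 * fact(5)
= 7 * 6 * 5 * fact(4)
= 7 * 6 * 5 * 4 * fact(3)
= 7 * 6 * 5 * 4 * 3 * fact(2)
= 7 * 6 * 5 * 4 * 3 * 2 * fact(1)
= 7 * 6 * 5 * 4 * 3 * 2 * 1
= 5040


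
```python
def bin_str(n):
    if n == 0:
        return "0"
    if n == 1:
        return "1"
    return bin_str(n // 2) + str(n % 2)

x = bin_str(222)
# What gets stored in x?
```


bin_str(222)
= bin_str(111) + "0"
= bin_str(55) + "1" + "0"
= bin_str(27) + "1" + "1" + "0"
= bin_str(13) + "1" + "1" + "1" + "0"
= bin_str(6) + "1" + "1" + "1" + "1" + "0"
= bin_str(3) + "0" + "1" + "1" + "1" + "1" + "0"
= bin_str(1) + "1" + "0" + "1" + "1" + "1" + "1" + "0"
= "1" + "1" + "0" + "1" + "1" + "1" + "1" + "0"
= "11011110"


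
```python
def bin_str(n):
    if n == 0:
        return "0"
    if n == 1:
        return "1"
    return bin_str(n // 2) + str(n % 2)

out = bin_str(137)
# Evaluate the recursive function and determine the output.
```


bin_str(137)
= bin_str(68) + "1"
= bin_str(34) + "0" + "1"
= bin_str(17) + "0" + "0" + "1"
= bin_str(8) + "1" + "0" + "0" + "1"
= bin_str(4) + "0" + "1" + "0" + "0" + "1"
= bin_str(2) + "0" + "0" + "1" + "0" + "0" + "1"
= bin_str(1) + "0" + "0" + "0" + "1" + "0" + "0" + "1"
= "1" + "0" + "0" + "0" + "1" + "0" + "0" + "1"
= "10001001"


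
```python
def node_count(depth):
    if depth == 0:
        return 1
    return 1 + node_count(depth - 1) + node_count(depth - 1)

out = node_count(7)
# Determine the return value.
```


node_count(7)
= 1 + node_count(6) + node_count(6)
= 1 + 2 * node_count(6)
node_count(k) = 2^(k+1) - 1
node_count(0) = 1
node_count(1) = 3
node_count(2) = 7
node_count(3) = 15
node_count(4) = 31
node_count(7) = 2^8 - 1 = 255


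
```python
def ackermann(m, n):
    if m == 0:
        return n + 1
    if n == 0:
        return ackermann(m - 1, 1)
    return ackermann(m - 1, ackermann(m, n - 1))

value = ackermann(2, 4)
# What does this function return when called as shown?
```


ackermann(2, 4)
= ackermann(1, ackermann(2, 3))
First compute ackermann(2, 3) = 9
= ackermann(1, 9)
= 11


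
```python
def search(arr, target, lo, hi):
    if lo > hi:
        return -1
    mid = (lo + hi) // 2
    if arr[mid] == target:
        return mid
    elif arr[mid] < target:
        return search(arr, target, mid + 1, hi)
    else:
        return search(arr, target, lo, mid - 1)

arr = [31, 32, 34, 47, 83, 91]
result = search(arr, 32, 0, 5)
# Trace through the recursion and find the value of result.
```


search(arr, 32, 0, 5)
lo=0, hi=5, mid=2, arr[mid]=34
34 > 32, search left half
lo=0, hi=1, mid=0, arr[mid]=31
31 < 32, search right half
lo=1, hi=1, mid=1, arr[mid]=32
arr[1] == 32, found at index 1
= 1


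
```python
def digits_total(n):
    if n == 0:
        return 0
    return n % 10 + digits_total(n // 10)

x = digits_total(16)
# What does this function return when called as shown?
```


digits_total(16)
= 6 + digits_total(1)
= 6 + 1 + digits_total(0)
= 6 + 1 + 0
= 7


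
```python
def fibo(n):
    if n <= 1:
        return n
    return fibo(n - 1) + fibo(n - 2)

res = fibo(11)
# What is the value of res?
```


fibo(11)
= fibo(10) + fibo(9)
= (fibo(9) + fibo(8)) + fibo(9)
Computing bottom-up: fibo(0)=0, fibo(1)=1, fibo(2)=1, fibo(3)=2, fibo(4)=3, fibo(5)=5, fibo(6)=8, fibo(7)=13, fibo(8)=21, fibo(9)=34, fibo(10)=55, fibo(11)=89
= 89


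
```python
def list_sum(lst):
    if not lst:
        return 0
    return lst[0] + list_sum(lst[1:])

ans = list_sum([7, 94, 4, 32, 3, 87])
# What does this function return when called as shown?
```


list_sum([7, 94, 4, 32, 3, 87])
= 7 + list_sum([94, 4, 32, 3, 87])
= 7 + 94 + list_sum([4, 32, 3, 87])
= 7 + 94 + 4 + list_sum([32, 3, 87])
= 7 + 94 + 4 + 32 + list_sum([3, 87])
= 7 + 94 + 4 + 32 + 3 + list_sum([87])
= 7 + 94 + 4 + 32 + 3 + 87 + list_sum([])
= 7 + 94 + 4 + 32 + 3 + 87 + 0
= 227


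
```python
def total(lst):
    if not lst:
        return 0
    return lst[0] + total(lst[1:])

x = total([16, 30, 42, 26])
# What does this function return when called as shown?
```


total([16, 30, 42, 26])
= 16 + total([30, 42, 26])
= 16 + 30 + total([42, 26])
= 16 + 30 + 42 + total([26])
= 16 + 30 + 42 + 26 + total([])
= 16 + 30 + 42 + 26 + 0
= 114


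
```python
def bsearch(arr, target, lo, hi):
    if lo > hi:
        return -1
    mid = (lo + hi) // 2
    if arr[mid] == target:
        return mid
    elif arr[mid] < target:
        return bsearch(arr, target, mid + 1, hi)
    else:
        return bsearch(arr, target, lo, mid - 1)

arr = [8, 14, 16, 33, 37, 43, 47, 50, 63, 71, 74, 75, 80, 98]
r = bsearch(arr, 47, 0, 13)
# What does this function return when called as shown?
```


bsearch(arr, 47, 0, 13)
lo=0, hi=13, mid=6, arr[mid]=47
arr[6] == 47, found at index 6
= 6


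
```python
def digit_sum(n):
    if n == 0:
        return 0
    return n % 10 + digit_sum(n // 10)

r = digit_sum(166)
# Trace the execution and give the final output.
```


digit_sum(166)
= 6 + digit_sum(16)
= 6 + 6 + digit_sum(1)
= 6 + 6 + 1 + digit_sum(0)
= 6 + 6 + 1 + 0
= 13


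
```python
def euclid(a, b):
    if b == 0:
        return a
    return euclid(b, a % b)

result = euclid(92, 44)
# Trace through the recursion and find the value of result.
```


euclid(92, 44)
= euclid(44, 92 % 44) = euclid(44, 4)
= euclid(4, 44 % 4) = euclid(4, 0)
b == 0, return a = 4


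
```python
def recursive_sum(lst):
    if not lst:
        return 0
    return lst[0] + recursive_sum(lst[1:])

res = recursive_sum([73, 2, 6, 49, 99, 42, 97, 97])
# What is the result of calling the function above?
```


recursive_sum([73, 2, 6, 49, 99, 42, 97, 97])
= 73 + recursive_sum([2, 6, 49, 99, 42, 97, 97])
= 73 + 2 + recursive_sum([6, 49, 99, 42, 97, 97])
= 73 + 2 + 6 + recursive_sum([49, 99, 42, 97, 97])
= 73 + 2 + 6 + 49 + recursive_sum([99, 42, 97, 97])
= 73 + 2 + 6 + 49 + 99 + recursive_sum([42, 97, 97])
= 73 + 2 + 6 + 49 + 99 + 42 + recursive_sum([97, 97])
= 73 + 2 + 6 + 49 + 99 + 42 + 97 + recursive_sum([97])
= 73 + 2 + 6 + 49 + 99 + 42 + 97 + 97 + recursive_sum([])
= 73 + 2 + 6 + 49 + 99 + 42 + 97 + 97 + 0
= 465


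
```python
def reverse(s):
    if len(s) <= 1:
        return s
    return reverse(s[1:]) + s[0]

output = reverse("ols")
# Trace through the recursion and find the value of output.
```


reverse("ols")
= reverse("ls") + "o"
= reverse("s") + "l" + "o"
= "s" + "l" + "o"
= "slo"


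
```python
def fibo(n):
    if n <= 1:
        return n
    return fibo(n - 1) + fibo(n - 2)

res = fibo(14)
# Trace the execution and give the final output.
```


fibo(14)
= fibo(13) + fibo(12)
= (fibo(12) + fibo(11)) + fibo(12)
Computing bottom-up: fibo(0)=0, fibo(1)=1, fibo(2)=1, fibo(3)=2, fibo(4)=3, fibo(5)=5, fibo(6)=8, fibo(7)=13, fibo(8)=21, fibo(9)=34, fibo(10)=55, fibo(11)=89, fibo(12)=144, fibo(13)=233, fibo(14)=377
= 377


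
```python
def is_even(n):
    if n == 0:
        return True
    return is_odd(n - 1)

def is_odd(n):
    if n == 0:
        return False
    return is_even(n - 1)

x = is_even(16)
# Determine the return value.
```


is_even(16)
= is_odd(15)
= is_even(14)
= is_odd(13)
= is_even(12)
= is_odd(11)
= is_even(10)
= is_odd(9)
= is_even(8)
= is_odd(7)
= is_even(6)
= is_odd(5)
= is_even(4)
= is_odd(3)
= is_even(2)
= is_odd(1)
= is_even(0)
n == 0: return True
= True


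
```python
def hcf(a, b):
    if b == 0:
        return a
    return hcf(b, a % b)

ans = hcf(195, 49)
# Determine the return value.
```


hcf(195, 49)
= hcf(49, 195 % 49) = hcf(49, 48)
= hcf(48, 49 % 48) = hcf(48, 1)
= hcf(1, 48 % 1) = hcf(1, 0)
b == 0, return a = 1


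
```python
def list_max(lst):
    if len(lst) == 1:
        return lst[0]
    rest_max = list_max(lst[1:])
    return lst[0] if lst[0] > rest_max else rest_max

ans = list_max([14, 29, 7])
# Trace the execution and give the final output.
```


list_max([14, 29, 7])
= compare 14 with list_max([29, 7])
= compare 29 with list_max([7])
Base: list_max([7]) = 7
compare 29 with 7: max = 29
compare 14 with 29: max = 29
= 29


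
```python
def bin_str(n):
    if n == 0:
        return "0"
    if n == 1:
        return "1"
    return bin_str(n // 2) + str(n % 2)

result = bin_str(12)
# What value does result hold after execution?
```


bin_str(12)
= bin_str(6) + "0"
= bin_str(3) + "0" + "0"
= bin_str(1) + "1" + "0" + "0"
= "1" + "1" + "0" + "0"
= "1100"


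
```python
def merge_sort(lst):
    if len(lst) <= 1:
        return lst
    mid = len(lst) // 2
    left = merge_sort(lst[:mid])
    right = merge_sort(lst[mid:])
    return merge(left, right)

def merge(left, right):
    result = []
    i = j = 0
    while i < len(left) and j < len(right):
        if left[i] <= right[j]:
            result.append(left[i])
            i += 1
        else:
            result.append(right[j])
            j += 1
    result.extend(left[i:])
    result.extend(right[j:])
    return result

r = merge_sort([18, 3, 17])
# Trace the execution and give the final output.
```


merge_sort([18, 3, 17])
Split into [18] and [3, 17]
Left sorted: [18]
Right sorted: [3, 17]
Merge [18] and [3, 17]
= [3, 17, 18]


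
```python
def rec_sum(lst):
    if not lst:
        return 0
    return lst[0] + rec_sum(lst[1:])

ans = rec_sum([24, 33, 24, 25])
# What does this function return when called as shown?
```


rec_sum([24, 33, 24, 25])
= 24 + rec_sum([33, 24, 25])
= 24 + 33 + rec_sum([24, 25])
= 24 + 33 + 24 + rec_sum([25])
= 24 + 33 + 24 + 25 + rec_sum([])
= 24 + 33 + 24 + 25 + 0
= 106


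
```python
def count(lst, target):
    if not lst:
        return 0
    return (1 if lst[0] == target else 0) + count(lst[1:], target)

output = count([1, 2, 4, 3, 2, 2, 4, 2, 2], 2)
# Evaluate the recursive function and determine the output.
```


count([1, 2, 4, 3, 2, 2, 4, 2, 2], 2)
lst[0]=1 != 2: 0 + count([2, 4, 3, 2, 2, 4, 2, 2], 2)
lst[0]=2 == 2: 1 + count([4, 3, 2, 2, 4, 2, 2], 2)
lst[0]=4 != 2: 0 + count([3, 2, 2, 4, 2, 2], 2)
lst[0]=3 != 2: 0 + count([2, 2, 4, 2, 2], 2)
lst[0]=2 == 2: 1 + count([2, 4, 2, 2], 2)
lst[0]=2 == 2: 1 + count([4, 2, 2], 2)
lst[0]=4 != 2: 0 + count([2, 2], 2)
lst[0]=2 == 2: 1 + count([2], 2)
lst[0]=2 == 2: 1 + count([], 2)
= 5


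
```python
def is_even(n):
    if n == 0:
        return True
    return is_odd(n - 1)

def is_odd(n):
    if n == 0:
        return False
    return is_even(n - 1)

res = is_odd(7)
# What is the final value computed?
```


is_odd(7)
= is_even(6)
= is_odd(5)
= is_even(4)
= is_odd(3)
= is_even(2)
= is_odd(1)
= is_even(0)
n == 0: return True
= True


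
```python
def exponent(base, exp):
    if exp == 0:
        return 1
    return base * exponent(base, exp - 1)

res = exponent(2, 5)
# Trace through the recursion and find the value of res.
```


exponent(2, 5)
= 2 * exponent(2, 4)
= 2 * 2 * exponent(2, 3)
= 2 * 2 * 2 * exponent(2, 2)
= 2 * 2 * 2 * 2 * exponent(2, 1)
= 2 * 2 * 2 * 2 * 2 * exponent(2, 0)
= 2 * 2 * 2 * 2 * 2 * 1
= 32


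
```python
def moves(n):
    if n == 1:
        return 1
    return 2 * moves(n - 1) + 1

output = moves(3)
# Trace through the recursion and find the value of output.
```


moves(3)
= 2 * moves(2) + 1
= 2 * (2 * moves(1) + 1) + 1
Now compute bottom-up:
moves(1) = 1
moves(2) = 2 * 1 + 1 = 3
moves(3) = 2 * 3 + 1 = 7
= 7


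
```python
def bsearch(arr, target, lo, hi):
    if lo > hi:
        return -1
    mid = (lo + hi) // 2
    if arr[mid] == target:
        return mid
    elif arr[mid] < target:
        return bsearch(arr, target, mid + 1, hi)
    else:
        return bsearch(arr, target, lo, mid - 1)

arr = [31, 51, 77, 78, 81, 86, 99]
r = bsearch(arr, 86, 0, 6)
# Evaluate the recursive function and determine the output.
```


bsearch(arr, 86, 0, 6)
lo=0, hi=6, mid=3, arr[mid]=78
78 < 86, search right half
lo=4, hi=6, mid=5, arr[mid]=86
arr[5] == 86, found at index 5
= 5
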